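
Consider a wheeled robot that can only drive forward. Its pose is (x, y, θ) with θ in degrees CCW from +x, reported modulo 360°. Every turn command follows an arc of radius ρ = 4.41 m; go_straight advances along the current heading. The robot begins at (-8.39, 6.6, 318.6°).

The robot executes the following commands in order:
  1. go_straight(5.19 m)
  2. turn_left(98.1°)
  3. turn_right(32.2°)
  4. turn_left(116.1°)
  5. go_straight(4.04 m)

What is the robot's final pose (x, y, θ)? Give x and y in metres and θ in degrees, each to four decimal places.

(1.8110, 15.6313, 140.6000°)

set_pose: (x, y, θ) = (-8.3900, 6.6000, 318.6000°), ρ = 4.41
go_straight(5.19): x += 5.19·cos θ, y += 5.19·sin θ → (-4.4969, 3.1678, 318.6000°)
turn_left(98.1°): centre at ρ to the left, rotate +98.1° → (2.1054, 4.0546, 416.7000° ≡ 56.7000°)
turn_right(32.2°): centre at ρ to the right, rotate −32.2° → (3.9625, 5.6463, 24.5000°)
turn_left(116.1°): centre at ρ to the left, rotate +116.1° → (4.9328, 13.0670, 140.6000°)
go_straight(4.04): x += 4.04·cos θ, y += 4.04·sin θ → (1.8110, 15.6313, 140.6000°)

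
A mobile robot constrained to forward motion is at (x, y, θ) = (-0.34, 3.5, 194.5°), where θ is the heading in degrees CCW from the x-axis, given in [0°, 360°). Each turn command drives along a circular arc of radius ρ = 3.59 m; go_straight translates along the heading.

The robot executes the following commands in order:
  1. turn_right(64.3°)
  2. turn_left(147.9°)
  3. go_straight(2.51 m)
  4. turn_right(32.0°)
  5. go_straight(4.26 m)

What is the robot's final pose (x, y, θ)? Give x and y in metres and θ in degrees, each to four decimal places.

(-11.9214, -6.5045, 246.1000°)

set_pose: (x, y, θ) = (-0.3400, 3.5000, 194.5000°), ρ = 3.59
turn_right(64.3°): centre at ρ to the right, rotate −64.3° → (-3.9809, 4.6585, 130.2000°)
turn_left(147.9°): centre at ρ to the left, rotate +147.9° → (-10.2771, 1.8354, 278.1000°)
go_straight(2.51): x += 2.51·cos θ, y += 2.51·sin θ → (-9.9234, -0.6495, 278.1000°)
turn_right(32.0°): centre at ρ to the right, rotate −32.0° → (-10.1955, -2.6098, 246.1000°)
go_straight(4.26): x += 4.26·cos θ, y += 4.26·sin θ → (-11.9214, -6.5045, 246.1000°)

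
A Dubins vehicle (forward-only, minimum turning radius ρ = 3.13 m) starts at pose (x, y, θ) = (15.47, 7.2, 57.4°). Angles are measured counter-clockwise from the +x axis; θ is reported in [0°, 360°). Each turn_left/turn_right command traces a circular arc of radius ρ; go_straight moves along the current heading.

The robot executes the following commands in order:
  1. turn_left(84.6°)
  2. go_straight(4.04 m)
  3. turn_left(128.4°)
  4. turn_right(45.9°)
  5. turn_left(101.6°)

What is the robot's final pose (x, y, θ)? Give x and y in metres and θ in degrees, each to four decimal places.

set_pose: (x, y, θ) = (15.4700, 7.2000, 57.4000°), ρ = 3.13
turn_left(84.6°): centre at ρ to the left, rotate +84.6° → (14.7601, 11.3528, 142.0000°)
go_straight(4.04): x += 4.04·cos θ, y += 4.04·sin θ → (11.5766, 13.8401, 142.0000°)
turn_left(128.4°): centre at ρ to the left, rotate +128.4° → (6.5196, 11.3518, 270.4000°)
turn_right(45.9°): centre at ρ to the right, rotate −45.9° → (5.5836, 9.0974, 224.5000°)
turn_left(101.6°): centre at ρ to the left, rotate +101.6° → (6.0317, 4.2670, 326.1000°)

(6.0317, 4.2670, 326.1000°)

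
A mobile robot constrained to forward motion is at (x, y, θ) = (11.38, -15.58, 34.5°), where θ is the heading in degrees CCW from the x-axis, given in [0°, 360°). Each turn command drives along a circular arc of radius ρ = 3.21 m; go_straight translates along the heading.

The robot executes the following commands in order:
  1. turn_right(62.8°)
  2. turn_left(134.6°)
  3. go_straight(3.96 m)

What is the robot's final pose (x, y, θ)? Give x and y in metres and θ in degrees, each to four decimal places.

(18.2113, -7.8710, 106.3000°)

set_pose: (x, y, θ) = (11.3800, -15.5800, 34.5000°), ρ = 3.21
turn_right(62.8°): centre at ρ to the right, rotate −62.8° → (14.7200, -15.3991, -28.3000° ≡ 331.7000°)
turn_left(134.6°): centre at ρ to the left, rotate +134.6° → (19.3228, -11.6718, 466.3000° ≡ 106.3000°)
go_straight(3.96): x += 3.96·cos θ, y += 3.96·sin θ → (18.2113, -7.8710, 106.3000°)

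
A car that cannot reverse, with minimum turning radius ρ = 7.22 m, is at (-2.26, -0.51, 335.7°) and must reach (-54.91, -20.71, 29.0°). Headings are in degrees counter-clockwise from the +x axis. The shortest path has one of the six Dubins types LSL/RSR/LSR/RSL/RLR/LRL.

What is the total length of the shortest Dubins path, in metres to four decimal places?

88.9456 m

Let ψ = atan2(Δy, Δx) = atan2(-20.20, -52.65) = -159.0099° be the start→goal bearing.
Normalize: d = |goal − start| / ρ = 56.392043/7.22 = 7.810532, α = (θ_start − ψ) mod 360° = 134.7099° = 2.351131 rad, β = (θ_goal − ψ) mod 360° = 188.0099° = 3.281392 rad.
Common terms: sin α = 0.710678, cos α = -0.703518, sin β = -0.139344, cos β = -0.990244, cos(α−β) = 0.597625, d² = 61.004414. Work in radians in the unit-radius frame; every candidate has L = ρ·(t + p + q).
LSL: p² = 2 + d² − 2cos(α−β) + 2d(sin α − sin β) = 75.087415; p = √p² = 8.665299; φ = atan2(cos β − cos α, d + sin α − sin β) = -0.033095 rad; t = (φ − α) mod 2π = 3.898959 rad, q = (β − φ) mod 2π = 3.314487 rad → L = 7.22·(3.898959 + 8.665299 + 3.314487) = 7.22·15.878745 = 114.644541 m
RSR: p² = 2 + d² − 2cos(α−β) + 2d(sin β − sin α) = 48.530913; p = √p² = 6.966413; φ = atan2(cos α − cos β, d − sin α + sin β) = 0.041170 rad; t = (α − φ) mod 2π = 2.309961 rad, q = (φ − β) mod 2π = 3.042963 rad → L = 7.22·(2.309961 + 6.966413 + 3.042963) = 7.22·12.319338 = 88.945621 m
LSR: p² = d² − 2 + 2cos(α−β) + 2d(sin α + sin β) = 69.124503; p = √p² = 8.314115; φ = atan2(−cos α − cos β, d + sin α + sin β) − atan2(−2, p) = 0.435459 rad; t = (φ − α) mod 2π = 4.367513 rad, q = (φ − β) mod 2π = 3.437252 rad → L = 7.22·(4.367513 + 8.314115 + 3.437252) = 7.22·16.118880 = 116.378314 m
RSL: p² = d² − 2 + 2cos(α−β) − 2d(sin α + sin β) = 51.274825; p = √p² = 7.160644; φ = atan2(cos α + cos β, d − sin α − sin β) − atan2(2, p) = -0.502200 rad; t = (α − φ) mod 2π = 2.853331 rad, q = (β − φ) mod 2π = 3.783592 rad → L = 7.22·(2.853331 + 7.160644 + 3.783592) = 7.22·13.797568 = 99.618438 m
RLR: c = (6 − d² + 2cos(α−β) + 2d(sin α − sin β))/8 = -5.066364, |c| > 1 → infeasible
LRL: c = (6 − d² + 2cos(α−β) − 2d(sin α − sin β))/8 = -8.385927, |c| > 1 → infeasible
Shortest: RSR with L = 88.945621 m ≈ 88.9456 m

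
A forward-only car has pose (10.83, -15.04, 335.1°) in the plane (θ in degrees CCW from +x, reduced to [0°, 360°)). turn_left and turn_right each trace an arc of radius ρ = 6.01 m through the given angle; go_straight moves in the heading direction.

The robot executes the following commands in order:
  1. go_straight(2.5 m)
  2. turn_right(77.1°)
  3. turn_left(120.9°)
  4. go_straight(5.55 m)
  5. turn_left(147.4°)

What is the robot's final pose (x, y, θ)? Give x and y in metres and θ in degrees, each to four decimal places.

(28.9987, -16.4063, 166.3000°)

set_pose: (x, y, θ) = (10.8300, -15.0400, 335.1000°), ρ = 6.01
go_straight(2.5): x += 2.5·cos θ, y += 2.5·sin θ → (13.0976, -16.0926, 335.1000°)
turn_right(77.1°): centre at ρ to the right, rotate −77.1° → (16.4459, -22.7935, 258.0000°)
turn_left(120.9°): centre at ρ to the left, rotate +120.9° → (24.2713, -29.7290, 378.9000° ≡ 18.9000°)
go_straight(5.55): x += 5.55·cos θ, y += 5.55·sin θ → (29.5220, -27.9313, 18.9000°)
turn_left(147.4°): centre at ρ to the left, rotate +147.4° → (28.9987, -16.4063, 166.3000°)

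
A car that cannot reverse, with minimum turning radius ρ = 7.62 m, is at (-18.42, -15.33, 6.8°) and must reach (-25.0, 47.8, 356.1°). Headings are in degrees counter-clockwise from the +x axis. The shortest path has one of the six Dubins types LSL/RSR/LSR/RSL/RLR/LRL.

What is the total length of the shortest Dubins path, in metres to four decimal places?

Let ψ = atan2(Δy, Δx) = atan2(63.13, -6.58) = 95.9504° be the start→goal bearing.
Normalize: d = |goal − start| / ρ = 63.471988/7.62 = 8.329657, α = (θ_start − ψ) mod 360° = 270.8496° = 4.727217 rad, β = (θ_goal − ψ) mod 360° = 260.1496° = 4.540467 rad.
Common terms: sin α = -0.999890, cos α = 0.014827, sin β = -0.985258, cos β = -0.171077, cos(α−β) = 0.982613, d² = 69.383190. Work in radians in the unit-radius frame; every candidate has L = ρ·(t + p + q).
LSL: p² = 2 + d² − 2cos(α−β) + 2d(sin α − sin β) = 69.174200; p = √p² = 8.317103; φ = atan2(cos β − cos α, d + sin α − sin β) = -0.022354 rad; t = (φ − α) mod 2π = 1.533614 rad, q = (β − φ) mod 2π = 4.562821 rad → L = 7.62·(1.533614 + 8.317103 + 4.562821) = 7.62·14.413538 = 109.831159 m
RSR: p² = 2 + d² − 2cos(α−β) + 2d(sin β − sin α) = 69.661729; p = √p² = 8.346360; φ = atan2(cos α − cos β, d − sin α + sin β) = 0.022276 rad; t = (α − φ) mod 2π = 4.704941 rad, q = (φ − β) mod 2π = 1.764994 rad → L = 7.62·(4.704941 + 8.346360 + 1.764994) = 7.62·14.816296 = 112.900174 m
LSR: p² = d² − 2 + 2cos(α−β) + 2d(sin α + sin β) = 36.277214; p = √p² = 6.023057; φ = atan2(−cos α − cos β, d + sin α + sin β) − atan2(−2, p) = 0.345224 rad; t = (φ − α) mod 2π = 1.901192 rad, q = (φ − β) mod 2π = 2.087943 rad → L = 7.62·(1.901192 + 6.023057 + 2.087943) = 7.62·10.012192 = 76.292903 m
RSL: p² = d² − 2 + 2cos(α−β) − 2d(sin α + sin β) = 102.419617; p = √p² = 10.120258; φ = atan2(cos α + cos β, d − sin α − sin β) − atan2(2, p) = -0.210256 rad; t = (α − φ) mod 2π = 4.937473 rad, q = (β − φ) mod 2π = 4.750723 rad → L = 7.62·(4.937473 + 10.120258 + 4.750723) = 7.62·19.808454 = 150.940420 m
RLR: c = (6 − d² + 2cos(α−β) + 2d(sin α − sin β))/8 = -7.707716, |c| > 1 → infeasible
LRL: c = (6 − d² + 2cos(α−β) − 2d(sin α − sin β))/8 = -7.646775, |c| > 1 → infeasible
Shortest: LSR with L = 76.292903 m ≈ 76.2929 m

76.2929 m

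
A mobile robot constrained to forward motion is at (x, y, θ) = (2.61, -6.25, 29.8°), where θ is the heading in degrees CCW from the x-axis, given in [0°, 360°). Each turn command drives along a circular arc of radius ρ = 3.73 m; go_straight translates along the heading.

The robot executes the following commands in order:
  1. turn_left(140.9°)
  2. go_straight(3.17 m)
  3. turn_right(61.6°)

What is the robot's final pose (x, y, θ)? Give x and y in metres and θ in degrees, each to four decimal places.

(-4.6911, 3.6405, 109.1000°)

set_pose: (x, y, θ) = (2.6100, -6.2500, 29.8000°), ρ = 3.73
turn_left(140.9°): centre at ρ to the left, rotate +140.9° → (1.3591, 0.6677, 170.7000°)
go_straight(3.17): x += 3.17·cos θ, y += 3.17·sin θ → (-1.7693, 1.1800, 170.7000°)
turn_right(61.6°): centre at ρ to the right, rotate −61.6° → (-4.6911, 3.6405, 109.1000°)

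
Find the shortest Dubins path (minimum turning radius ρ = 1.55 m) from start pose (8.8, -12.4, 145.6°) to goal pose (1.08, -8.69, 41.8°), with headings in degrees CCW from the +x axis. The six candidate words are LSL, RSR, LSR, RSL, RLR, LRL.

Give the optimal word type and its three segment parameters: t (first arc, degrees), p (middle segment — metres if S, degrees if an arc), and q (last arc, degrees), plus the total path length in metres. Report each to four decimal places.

LSR: t = 27.4307°, p = 6.2334 m, q = 131.2307°, L = 10.5256 m

Let ψ = atan2(Δy, Δx) = atan2(3.71, -7.72) = 154.3325° be the start→goal bearing.
Normalize: d = |goal − start| / ρ = 8.565191/1.55 = 5.525930, α = (θ_start − ψ) mod 360° = 351.2675° = 6.130775 rad, β = (θ_goal − ψ) mod 360° = 247.4675° = 4.319123 rad.
Common terms: sin α = -0.151821, cos α = 0.988408, sin β = -0.923663, cos β = -0.383207, cos(α−β) = -0.238533, d² = 30.535900. Work in radians in the unit-radius frame; every candidate has L = ρ·(t + p + q).
LSL: p² = 2 + d² − 2cos(α−β) + 2d(sin α − sin β) = 41.543254; p = √p² = 6.445406; φ = atan2(cos β − cos α, d + sin α − sin β) = -0.214445 rad; t = (φ − α) mod 2π = 6.221151 rad, q = (β − φ) mod 2π = 4.533568 rad → L = 1.55·(6.221151 + 6.445406 + 4.533568) = 1.55·17.200125 = 26.660193 m
RSR: p² = 2 + d² − 2cos(α−β) + 2d(sin β − sin α) = 24.482680; p = √p² = 4.947998; φ = atan2(cos α − cos β, d − sin α + sin β) = 0.280885 rad; t = (α − φ) mod 2π = 5.849890 rad, q = (φ − β) mod 2π = 2.244947 rad → L = 1.55·(5.849890 + 4.947998 + 2.244947) = 1.55·13.042835 = 20.216394 m
LSR: p² = d² − 2 + 2cos(α−β) + 2d(sin α + sin β) = 16.172742; p = √p² = 4.021535; φ = atan2(−cos α − cos β, d + sin α + sin β) − atan2(−2, p) = 0.326346 rad; t = (φ − α) mod 2π = 0.478756 rad, q = (φ − β) mod 2π = 2.290408 rad → L = 1.55·(0.478756 + 4.021535 + 2.290408) = 1.55·6.790698 = 10.525583 m
RSL: p² = d² − 2 + 2cos(α−β) − 2d(sin α + sin β) = 39.944925; p = √p² = 6.320200; φ = atan2(cos α + cos β, d − sin α − sin β) − atan2(2, p) = -0.215053 rad; t = (α − φ) mod 2π = 0.062643 rad, q = (β − φ) mod 2π = 4.534177 rad → L = 1.55·(0.062643 + 6.320200 + 4.534177) = 1.55·10.917020 = 16.921381 m
RLR: c = (6 − d² + 2cos(α−β) + 2d(sin α − sin β))/8 = -2.060335, |c| > 1 → infeasible
LRL: c = (6 − d² + 2cos(α−β) − 2d(sin α − sin β))/8 = -4.192907, |c| > 1 → infeasible
Shortest: LSR with L = 10.525583 m ≈ 10.5256 m
Convert LSR to answer units (arcs ×180/π): t = 0.478756·180/π = 27.4307°, p = ρ·p = 1.55·4.021535 = 6.2334 m, q = 2.290408·180/π = 131.2307°, L = 10.5256 m.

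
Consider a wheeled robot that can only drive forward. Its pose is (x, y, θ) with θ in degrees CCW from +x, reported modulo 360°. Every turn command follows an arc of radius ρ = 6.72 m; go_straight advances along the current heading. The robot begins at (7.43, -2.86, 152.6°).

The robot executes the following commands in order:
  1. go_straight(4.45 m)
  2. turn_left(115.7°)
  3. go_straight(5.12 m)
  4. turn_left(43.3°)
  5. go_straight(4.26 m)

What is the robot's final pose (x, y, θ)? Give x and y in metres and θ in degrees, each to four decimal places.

(-1.9621, -19.5432, 311.6000°)

set_pose: (x, y, θ) = (7.4300, -2.8600, 152.6000°), ρ = 6.72
go_straight(4.45): x += 4.45·cos θ, y += 4.45·sin θ → (3.4792, -0.8121, 152.6000°)
turn_left(115.7°): centre at ρ to the left, rotate +115.7° → (-6.3304, -6.5789, 268.3000°)
go_straight(5.12): x += 5.12·cos θ, y += 5.12·sin θ → (-6.4823, -11.6966, 268.3000°)
turn_left(43.3°): centre at ρ to the left, rotate +43.3° → (-4.7904, -16.3576, 311.6000°)
go_straight(4.26): x += 4.26·cos θ, y += 4.26·sin θ → (-1.9621, -19.5432, 311.6000°)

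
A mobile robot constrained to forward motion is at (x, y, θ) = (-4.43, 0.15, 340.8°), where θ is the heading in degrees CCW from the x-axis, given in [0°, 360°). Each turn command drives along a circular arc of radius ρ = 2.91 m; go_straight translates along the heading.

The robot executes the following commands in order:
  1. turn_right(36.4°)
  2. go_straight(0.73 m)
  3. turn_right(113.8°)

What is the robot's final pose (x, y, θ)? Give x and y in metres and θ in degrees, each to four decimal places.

(-4.4393, -6.0608, 190.6000°)

set_pose: (x, y, θ) = (-4.4300, 0.1500, 340.8000°), ρ = 2.91
turn_right(36.4°): centre at ρ to the right, rotate −36.4° → (-2.9859, -0.9541, 304.4000°)
go_straight(0.73): x += 0.73·cos θ, y += 0.73·sin θ → (-2.5735, -1.5564, 304.4000°)
turn_right(113.8°): centre at ρ to the right, rotate −113.8° → (-4.4393, -6.0608, 190.6000°)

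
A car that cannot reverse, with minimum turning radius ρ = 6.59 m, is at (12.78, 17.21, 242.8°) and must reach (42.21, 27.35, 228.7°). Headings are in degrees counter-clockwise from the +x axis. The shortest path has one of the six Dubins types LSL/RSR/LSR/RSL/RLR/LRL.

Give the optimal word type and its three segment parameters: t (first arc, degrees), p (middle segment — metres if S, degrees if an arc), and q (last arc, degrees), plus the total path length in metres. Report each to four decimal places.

Let ψ = atan2(Δy, Δx) = atan2(10.14, 29.43) = 19.0112° be the start→goal bearing.
Normalize: d = |goal − start| / ρ = 31.127873/6.59 = 4.723501, α = (θ_start − ψ) mod 360° = 223.7888° = 3.905851 rad, β = (θ_goal − ψ) mod 360° = 209.6888° = 3.659760 rad.
Common terms: sin α = -0.692002, cos α = -0.721896, sin β = -0.495289, cos β = -0.868728, cos(α−β) = 0.969872, d² = 22.311464. Work in radians in the unit-radius frame; every candidate has L = ρ·(t + p + q).
LSL: p² = 2 + d² − 2cos(α−β) + 2d(sin α − sin β) = 20.513370; p = √p² = 4.529169; φ = atan2(cos β − cos α, d + sin α − sin β) = -0.032425 rad; t = (φ − α) mod 2π = 2.344909 rad, q = (β − φ) mod 2π = 3.692185 rad → L = 6.59·(2.344909 + 4.529169 + 3.692185) = 6.59·10.566263 = 69.631671 m
RSR: p² = 2 + d² − 2cos(α−β) + 2d(sin β − sin α) = 24.230071; p = √p² = 4.922405; φ = atan2(cos α − cos β, d − sin α + sin β) = 0.029834 rad; t = (α − φ) mod 2π = 3.876017 rad, q = (φ − β) mod 2π = 2.653259 rad → L = 6.59·(3.876017 + 4.922405 + 2.653259) = 6.59·11.451682 = 75.466582 m
LSR: p² = d² − 2 + 2cos(α−β) + 2d(sin α + sin β) = 11.034869; p = √p² = 3.321877; φ = atan2(−cos α − cos β, d + sin α + sin β) − atan2(−2, p) = 0.964636 rad; t = (φ − α) mod 2π = 3.341970 rad, q = (φ − β) mod 2π = 3.588061 rad → L = 6.59·(3.341970 + 3.321877 + 3.588061) = 6.59·10.251908 = 67.560076 m
RSL: p² = d² − 2 + 2cos(α−β) − 2d(sin α + sin β) = 33.467547; p = √p² = 5.785114; φ = atan2(cos α + cos β, d − sin α − sin β) − atan2(2, p) = -0.595730 rad; t = (α − φ) mod 2π = 4.501581 rad, q = (β − φ) mod 2π = 4.255490 rad → L = 6.59·(4.501581 + 5.785114 + 4.255490) = 6.59·14.542185 = 95.832999 m
RLR: c = (6 − d² + 2cos(α−β) + 2d(sin α − sin β))/8 = -2.028759, |c| > 1 → infeasible
LRL: c = (6 − d² + 2cos(α−β) − 2d(sin α − sin β))/8 = -1.564171, |c| > 1 → infeasible
Shortest: LSR with L = 67.560076 m ≈ 67.5601 m
Convert LSR to answer units (arcs ×180/π): t = 3.341970·180/π = 191.4808°, p = ρ·p = 6.59·3.321877 = 21.8912 m, q = 3.588061·180/π = 205.5808°, L = 67.5601 m.

LSR: t = 191.4808°, p = 21.8912 m, q = 205.5808°, L = 67.5601 m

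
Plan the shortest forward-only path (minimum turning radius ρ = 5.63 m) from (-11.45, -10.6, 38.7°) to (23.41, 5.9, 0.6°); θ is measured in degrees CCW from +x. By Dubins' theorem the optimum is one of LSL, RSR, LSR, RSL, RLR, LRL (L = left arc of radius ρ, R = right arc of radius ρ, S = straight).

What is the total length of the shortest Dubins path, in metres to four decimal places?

38.6563 m

Let ψ = atan2(Δy, Δx) = atan2(16.50, 34.86) = 25.3292° be the start→goal bearing.
Normalize: d = |goal − start| / ρ = 38.567727/5.63 = 6.850396, α = (θ_start − ψ) mod 360° = 13.3708° = 0.233364 rad, β = (θ_goal − ψ) mod 360° = 335.2708° = 5.851579 rad.
Common terms: sin α = 0.231252, cos α = 0.972894, sin β = -0.418330, cos β = 0.908295, cos(α−β) = 0.786935, d² = 46.927920. Work in radians in the unit-radius frame; every candidate has L = ρ·(t + p + q).
LSL: p² = 2 + d² − 2cos(α−β) + 2d(sin α − sin β) = 56.253839; p = √p² = 7.500256; φ = atan2(cos β − cos α, d + sin α − sin β) = -0.008613 rad; t = (φ − α) mod 2π = 6.041208 rad, q = (β − φ) mod 2π = 5.860192 rad → L = 5.63·(6.041208 + 7.500256 + 5.860192) = 5.63·19.401656 = 109.231324 m
RSR: p² = 2 + d² − 2cos(α−β) + 2d(sin β − sin α) = 38.454261; p = √p² = 6.201150; φ = atan2(cos α − cos β, d − sin α + sin β) = 0.010417 rad; t = (α − φ) mod 2π = 0.222947 rad, q = (φ − β) mod 2π = 0.442024 rad → L = 5.63·(0.222947 + 6.201150 + 0.442024) = 5.63·6.866120 = 38.656258 m
LSR: p² = d² − 2 + 2cos(α−β) + 2d(sin α + sin β) = 43.938667; p = √p² = 6.628625; φ = atan2(−cos α − cos β, d + sin α + sin β) − atan2(−2, p) = 0.017877 rad; t = (φ − α) mod 2π = 6.067698 rad, q = (φ − β) mod 2π = 0.449483 rad → L = 5.63·(6.067698 + 6.628625 + 0.449483) = 5.63·13.145806 = 74.010885 m
RSL: p² = d² − 2 + 2cos(α−β) − 2d(sin α + sin β) = 49.064914; p = √p² = 7.004635; φ = atan2(cos α + cos β, d − sin α − sin β) − atan2(2, p) = -0.016922 rad; t = (α − φ) mod 2π = 0.250286 rad, q = (β − φ) mod 2π = 5.868501 rad → L = 5.63·(0.250286 + 7.004635 + 5.868501) = 5.63·13.123422 = 73.884865 m
RLR: c = (6 − d² + 2cos(α−β) + 2d(sin α − sin β))/8 = -3.806783, |c| > 1 → infeasible
LRL: c = (6 − d² + 2cos(α−β) − 2d(sin α − sin β))/8 = -6.031730, |c| > 1 → infeasible
Shortest: RSR with L = 38.656258 m ≈ 38.6563 m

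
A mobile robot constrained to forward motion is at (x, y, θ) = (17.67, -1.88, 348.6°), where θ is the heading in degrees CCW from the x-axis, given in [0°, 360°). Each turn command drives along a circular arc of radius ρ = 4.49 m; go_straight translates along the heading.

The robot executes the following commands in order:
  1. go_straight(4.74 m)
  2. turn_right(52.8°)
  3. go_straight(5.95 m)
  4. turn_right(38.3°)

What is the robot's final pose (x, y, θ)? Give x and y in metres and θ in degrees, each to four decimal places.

set_pose: (x, y, θ) = (17.6700, -1.8800, 348.6000°), ρ = 4.49
go_straight(4.74): x += 4.74·cos θ, y += 4.74·sin θ → (22.3165, -2.8169, 348.6000°)
turn_right(52.8°): centre at ρ to the right, rotate −52.8° → (25.4714, -5.2641, 295.8000°)
go_straight(5.95): x += 5.95·cos θ, y += 5.95·sin θ → (28.0611, -10.6210, 295.8000°)
turn_right(38.3°): centre at ρ to the right, rotate −38.3° → (28.4022, -13.5470, 257.5000°)

(28.4022, -13.5470, 257.5000°)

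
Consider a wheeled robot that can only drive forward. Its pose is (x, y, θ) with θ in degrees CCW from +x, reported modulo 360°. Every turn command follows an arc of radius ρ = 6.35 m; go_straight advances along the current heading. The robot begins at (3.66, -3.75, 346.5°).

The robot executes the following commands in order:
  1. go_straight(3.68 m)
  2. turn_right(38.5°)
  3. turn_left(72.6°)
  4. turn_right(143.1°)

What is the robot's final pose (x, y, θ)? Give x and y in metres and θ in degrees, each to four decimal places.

set_pose: (x, y, θ) = (3.6600, -3.7500, 346.5000°), ρ = 6.35
go_straight(3.68): x += 3.68·cos θ, y += 3.68·sin θ → (7.2383, -4.6091, 346.5000°)
turn_right(38.5°): centre at ρ to the right, rotate −38.5° → (10.7598, -6.8742, 308.0000°)
turn_left(72.6°): centre at ρ to the left, rotate +72.6° → (17.9979, -8.9087, 380.6000° ≡ 20.6000°)
turn_right(143.1°): centre at ρ to the right, rotate −143.1° → (25.5876, -18.2645, -122.5000° ≡ 237.5000°)

(25.5876, -18.2645, 237.5000°)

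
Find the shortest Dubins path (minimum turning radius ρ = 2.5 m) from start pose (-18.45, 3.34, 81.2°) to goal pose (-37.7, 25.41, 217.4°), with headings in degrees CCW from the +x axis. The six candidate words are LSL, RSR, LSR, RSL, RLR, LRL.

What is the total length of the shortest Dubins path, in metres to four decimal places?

Let ψ = atan2(Δy, Δx) = atan2(22.07, -19.25) = 131.0957° be the start→goal bearing.
Normalize: d = |goal − start| / ρ = 29.285618/2.5 = 11.714247, α = (θ_start − ψ) mod 360° = 310.1043° = 5.412340 rad, β = (θ_goal − ψ) mod 360° = 86.3043° = 1.506293 rad.
Common terms: sin α = -0.764874, cos α = 0.644180, sin β = 0.997920, cos β = 0.064458, cos(α−β) = -0.721760, d² = 137.223584. Work in radians in the unit-radius frame; every candidate has L = ρ·(t + p + q).
LSL: p² = 2 + d² − 2cos(α−β) + 2d(sin α − sin β) = 99.367497; p = √p² = 9.968325; φ = atan2(cos β − cos α, d + sin α − sin β) = -0.058189 rad; t = (φ − α) mod 2π = 0.812656 rad, q = (β − φ) mod 2π = 1.564483 rad → L = 2.5·(0.812656 + 9.968325 + 1.564483) = 2.5·12.345463 = 30.863658 m
RSR: p² = 2 + d² − 2cos(α−β) + 2d(sin β − sin α) = 181.966712; p = √p² = 13.489504; φ = atan2(cos α − cos β, d − sin α + sin β) = 0.042989 rad; t = (α − φ) mod 2π = 5.369351 rad, q = (φ − β) mod 2π = 4.819881 rad → L = 2.5·(5.369351 + 13.489504 + 4.819881) = 2.5·23.678736 = 59.196840 m
LSR: p² = d² − 2 + 2cos(α−β) + 2d(sin α + sin β) = 139.240001; p = √p² = 11.800000; φ = atan2(−cos α − cos β, d + sin α + sin β) − atan2(−2, p) = 0.108652 rad; t = (φ − α) mod 2π = 0.979497 rad, q = (φ − β) mod 2π = 4.885543 rad → L = 2.5·(0.979497 + 11.800000 + 4.885543) = 2.5·17.665040 = 44.162600 m
RSL: p² = d² − 2 + 2cos(α−β) − 2d(sin α + sin β) = 128.320126; p = √p² = 11.327847; φ = atan2(cos α + cos β, d − sin α − sin β) − atan2(2, p) = -0.113112 rad; t = (α − φ) mod 2π = 5.525452 rad, q = (β − φ) mod 2π = 1.619405 rad → L = 2.5·(5.525452 + 11.327847 + 1.619405) = 2.5·18.472704 = 46.181761 m
RLR: c = (6 − d² + 2cos(α−β) + 2d(sin α − sin β))/8 = -21.745839, |c| > 1 → infeasible
LRL: c = (6 − d² + 2cos(α−β) − 2d(sin α − sin β))/8 = -11.420937, |c| > 1 → infeasible
Shortest: LSL with L = 30.863658 m ≈ 30.8637 m

30.8637 m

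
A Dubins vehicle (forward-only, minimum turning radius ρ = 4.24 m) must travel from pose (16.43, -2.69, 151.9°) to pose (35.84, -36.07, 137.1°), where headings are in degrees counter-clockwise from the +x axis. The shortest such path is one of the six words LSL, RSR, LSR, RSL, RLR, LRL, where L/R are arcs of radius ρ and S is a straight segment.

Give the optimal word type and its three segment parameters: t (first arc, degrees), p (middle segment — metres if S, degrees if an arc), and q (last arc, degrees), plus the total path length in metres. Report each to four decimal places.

LSR: t = 174.2100°, p = 34.9614 m, q = 189.0100°, L = 61.8404 m

Let ψ = atan2(Δy, Δx) = atan2(-33.38, 19.41) = -59.8226° be the start→goal bearing.
Normalize: d = |goal − start| / ρ = 38.613113/4.24 = 9.106866, α = (θ_start − ψ) mod 360° = 211.7226° = 3.695257 rad, β = (θ_goal − ψ) mod 360° = 196.9226° = 3.436948 rad.
Common terms: sin α = -0.525807, cos α = -0.850604, sin β = -0.291080, cos β = -0.956699, cos(α−β) = 0.966823, d² = 82.935014. Work in radians in the unit-radius frame; every candidate has L = ρ·(t + p + q).
LSL: p² = 2 + d² − 2cos(α−β) + 2d(sin α − sin β) = 78.726101; p = √p² = 8.872773; φ = atan2(cos β − cos α, d + sin α − sin β) = -0.011958 rad; t = (φ − α) mod 2π = 2.575971 rad, q = (β − φ) mod 2π = 3.448905 rad → L = 4.24·(2.575971 + 8.872773 + 3.448905) = 4.24·14.897650 = 63.166034 m
RSR: p² = 2 + d² − 2cos(α−β) + 2d(sin β − sin α) = 87.276633; p = √p² = 9.342196; φ = atan2(cos α − cos β, d − sin α + sin β) = 0.011357 rad; t = (α − φ) mod 2π = 3.683900 rad, q = (φ − β) mod 2π = 2.857594 rad → L = 4.24·(3.683900 + 9.342196 + 2.857594) = 4.24·15.883690 = 67.346847 m
LSR: p² = d² − 2 + 2cos(α−β) + 2d(sin α + sin β) = 67.990102; p = √p² = 8.245611; φ = atan2(−cos α − cos β, d + sin α + sin β) − atan2(−2, p) = 0.452610 rad; t = (φ − α) mod 2π = 3.040538 rad, q = (φ − β) mod 2π = 3.298847 rad → L = 4.24·(3.040538 + 8.245611 + 3.298847) = 4.24·14.584997 = 61.840386 m
RSL: p² = d² − 2 + 2cos(α−β) − 2d(sin α + sin β) = 97.747219; p = √p² = 9.886719; φ = atan2(cos α + cos β, d − sin α − sin β) − atan2(2, p) = -0.379743 rad; t = (α − φ) mod 2π = 4.074999 rad, q = (β − φ) mod 2π = 3.816690 rad → L = 4.24·(4.074999 + 9.886719 + 3.816690) = 4.24·17.778409 = 75.380453 m
RLR: c = (6 − d² + 2cos(α−β) + 2d(sin α − sin β))/8 = -9.909579, |c| > 1 → infeasible
LRL: c = (6 − d² + 2cos(α−β) − 2d(sin α − sin β))/8 = -8.840763, |c| > 1 → infeasible
Shortest: LSR with L = 61.840386 m ≈ 61.8404 m
Convert LSR to answer units (arcs ×180/π): t = 3.040538·180/π = 174.2100°, p = ρ·p = 4.24·8.245611 = 34.9614 m, q = 3.298847·180/π = 189.0100°, L = 61.8404 m.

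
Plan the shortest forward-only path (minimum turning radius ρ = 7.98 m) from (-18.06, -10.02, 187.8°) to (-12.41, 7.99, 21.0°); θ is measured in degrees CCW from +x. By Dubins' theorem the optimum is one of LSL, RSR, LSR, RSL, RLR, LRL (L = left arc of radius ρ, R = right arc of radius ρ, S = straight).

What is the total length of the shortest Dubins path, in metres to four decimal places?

33.1873 m

Let ψ = atan2(Δy, Δx) = atan2(18.01, 5.65) = 72.5826° be the start→goal bearing.
Normalize: d = |goal − start| / ρ = 18.875450/7.98 = 2.365345, α = (θ_start − ψ) mod 360° = 115.2174° = 2.010923 rad, β = (θ_goal − ψ) mod 360° = 308.4174° = 5.382899 rad.
Common terms: sin α = 0.904698, cos α = -0.426054, sin β = -0.783505, cos β = 0.621386, cos(α−β) = -0.973579, d² = 5.594855. Work in radians in the unit-radius frame; every candidate has L = ρ·(t + p + q).
LSL: p² = 2 + d² − 2cos(α−β) + 2d(sin α − sin β) = 17.528374; p = √p² = 4.186690; φ = atan2(cos β − cos α, d + sin α − sin β) = 0.252870 rad; t = (φ − α) mod 2π = 4.525132 rad, q = (β − φ) mod 2π = 5.130030 rad → L = 7.98·(4.525132 + 4.186690 + 5.130030) = 7.98·13.841851 = 110.457975 m
RSR: p² = 2 + d² − 2cos(α−β) + 2d(sin β − sin α) = 1.555652; p = √p² = 1.247258; φ = atan2(cos α − cos β, d − sin α + sin β) = -0.996904 rad; t = (α − φ) mod 2π = 3.007827 rad, q = (φ − β) mod 2π = 6.186567 rad → L = 7.98·(3.007827 + 1.247258 + 6.186567) = 7.98·10.441652 = 83.324385 m
LSR: p² = d² − 2 + 2cos(α−β) + 2d(sin α + sin β) = 2.221023; p = √p² = 1.490310; φ = atan2(−cos α − cos β, d + sin α + sin β) − atan2(−2, p) = 0.852009 rad; t = (φ − α) mod 2π = 5.124271 rad, q = (φ − β) mod 2π = 1.752295 rad → L = 7.98·(5.124271 + 1.490310 + 1.752295) = 7.98·8.366875 = 66.767666 m
RSL: p² = d² − 2 + 2cos(α−β) − 2d(sin α + sin β) = 1.074371; p = √p² = 1.036519; φ = atan2(cos α + cos β, d − sin α − sin β) − atan2(2, p) = -1.005827 rad; t = (α − φ) mod 2π = 3.016750 rad, q = (β − φ) mod 2π = 0.105540 rad → L = 7.98·(3.016750 + 1.036519 + 0.105540) = 7.98·4.158809 = 33.187295 m
RLR: c = (6 − d² + 2cos(α−β) + 2d(sin α − sin β))/8 = 0.805544; p = 2π − arccos c = 5.648981 rad; φ = atan2(cos α − cos β, d − sin α + sin β) = -0.996904 rad; t = (α − φ + p/2) mod 2π = 5.832318 rad, q = (α − β − t + p) mod 2π = 2.727873 rad → L = 7.98·(5.832318 + 5.648981 + 2.727873) = 7.98·14.209172 = 113.389189 m
LRL: c = (6 − d² + 2cos(α−β) − 2d(sin α − sin β))/8 = -1.191047, |c| > 1 → infeasible
Shortest: RSL with L = 33.187295 m ≈ 33.1873 m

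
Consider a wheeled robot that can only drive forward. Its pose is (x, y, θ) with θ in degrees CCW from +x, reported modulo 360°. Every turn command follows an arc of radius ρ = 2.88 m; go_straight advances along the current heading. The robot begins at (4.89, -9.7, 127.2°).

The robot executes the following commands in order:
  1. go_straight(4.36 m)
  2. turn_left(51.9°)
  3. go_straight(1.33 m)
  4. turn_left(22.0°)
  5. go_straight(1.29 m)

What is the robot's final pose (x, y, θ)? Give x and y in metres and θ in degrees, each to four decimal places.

set_pose: (x, y, θ) = (4.8900, -9.7000, 127.2000°), ρ = 2.88
go_straight(4.36): x += 4.36·cos θ, y += 4.36·sin θ → (2.2539, -6.2271, 127.2000°)
turn_left(51.9°): centre at ρ to the left, rotate +51.9° → (0.0052, -5.0887, 179.1000°)
go_straight(1.33): x += 1.33·cos θ, y += 1.33·sin θ → (-1.3247, -5.0678, 179.1000°)
turn_left(22.0°): centre at ρ to the left, rotate +22.0° → (-2.4067, -5.2606, 201.1000°)
go_straight(1.29): x += 1.29·cos θ, y += 1.29·sin θ → (-3.6102, -5.7250, 201.1000°)

(-3.6102, -5.7250, 201.1000°)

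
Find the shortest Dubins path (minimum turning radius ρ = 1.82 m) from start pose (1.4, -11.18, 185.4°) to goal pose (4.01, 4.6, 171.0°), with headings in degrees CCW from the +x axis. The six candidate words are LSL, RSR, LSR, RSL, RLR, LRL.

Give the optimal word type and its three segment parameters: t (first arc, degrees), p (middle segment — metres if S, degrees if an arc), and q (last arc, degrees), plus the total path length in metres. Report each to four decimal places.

RSL: t = 124.0291°, p = 11.8787 m, q = 109.6291°, L = 19.3009 m

Let ψ = atan2(Δy, Δx) = atan2(15.78, 2.61) = 80.6083° be the start→goal bearing.
Normalize: d = |goal − start| / ρ = 15.994390/1.82 = 8.788126, α = (θ_start − ψ) mod 360° = 104.7917° = 1.828959 rad, β = (θ_goal − ψ) mod 360° = 90.3917° = 1.577632 rad.
Common terms: sin α = 0.966861, cos α = -0.255305, sin β = 0.999977, cos β = -0.006836, cos(α−β) = 0.968583, d² = 77.231162. Work in radians in the unit-radius frame; every candidate has L = ρ·(t + p + q).
LSL: p² = 2 + d² − 2cos(α−β) + 2d(sin α − sin β) = 76.711939; p = √p² = 8.758535; φ = atan2(cos β − cos α, d + sin α − sin β) = 0.028373 rad; t = (φ − α) mod 2π = 4.482599 rad, q = (β − φ) mod 2π = 1.549259 rad → L = 1.82·(4.482599 + 8.758535 + 1.549259) = 1.82·14.790393 = 26.918515 m
RSR: p² = 2 + d² − 2cos(α−β) + 2d(sin β − sin α) = 77.876051; p = √p² = 8.824741; φ = atan2(cos α − cos β, d − sin α + sin β) = -0.028160 rad; t = (α − φ) mod 2π = 1.857119 rad, q = (φ − β) mod 2π = 4.677394 rad → L = 1.82·(1.857119 + 8.824741 + 4.677394) = 1.82·15.359254 = 27.953842 m
LSR: p² = d² − 2 + 2cos(α−β) + 2d(sin α + sin β) = 111.737956; p = √p² = 10.570618; φ = atan2(−cos α − cos β, d + sin α + sin β) − atan2(−2, p) = 0.211362 rad; t = (φ − α) mod 2π = 4.665588 rad, q = (φ − β) mod 2π = 4.916916 rad → L = 1.82·(4.665588 + 10.570618 + 4.916916) = 1.82·20.153122 = 36.678681 m
RSL: p² = d² − 2 + 2cos(α−β) − 2d(sin α + sin β) = 42.598700; p = √p² = 6.526768; φ = atan2(cos α + cos β, d − sin α − sin β) − atan2(2, p) = -0.335757 rad; t = (α − φ) mod 2π = 2.164716 rad, q = (β − φ) mod 2π = 1.913389 rad → L = 1.82·(2.164716 + 6.526768 + 1.913389) = 1.82·10.604872 = 19.300868 m
RLR: c = (6 − d² + 2cos(α−β) + 2d(sin α − sin β))/8 = -8.734506, |c| > 1 → infeasible
LRL: c = (6 − d² + 2cos(α−β) − 2d(sin α − sin β))/8 = -8.588992, |c| > 1 → infeasible
Shortest: RSL with L = 19.300868 m ≈ 19.3009 m
Convert RSL to answer units (arcs ×180/π): t = 2.164716·180/π = 124.0291°, p = ρ·p = 1.82·6.526768 = 11.8787 m, q = 1.913389·180/π = 109.6291°, L = 19.3009 m.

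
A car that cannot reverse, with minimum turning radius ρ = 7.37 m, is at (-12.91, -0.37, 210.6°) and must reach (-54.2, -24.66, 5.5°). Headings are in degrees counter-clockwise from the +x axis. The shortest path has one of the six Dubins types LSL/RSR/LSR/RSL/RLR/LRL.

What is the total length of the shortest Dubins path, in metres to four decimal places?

Let ψ = atan2(Δy, Δx) = atan2(-24.29, -41.29) = -149.5326° be the start→goal bearing.
Normalize: d = |goal − start| / ρ = 47.904783/7.37 = 6.499971, α = (θ_start − ψ) mod 360° = 0.1326° = 0.002315 rad, β = (θ_goal − ψ) mod 360° = 155.0326° = 2.705830 rad.
Common terms: sin α = 0.002315, cos α = 0.999997, sin β = 0.422102, cos β = -0.906548, cos(α−β) = -0.905569, d² = 42.249617. Work in radians in the unit-radius frame; every candidate has L = ρ·(t + p + q).
LSL: p² = 2 + d² − 2cos(α−β) + 2d(sin α − sin β) = 40.603548; p = √p² = 6.372091; φ = atan2(cos β − cos α, d + sin α − sin β) = -0.303857 rad; t = (φ − α) mod 2π = 5.977014 rad, q = (β − φ) mod 2π = 3.009687 rad → L = 7.37·(5.977014 + 6.372091 + 3.009687) = 7.37·15.358792 = 113.194294 m
RSR: p² = 2 + d² − 2cos(α−β) + 2d(sin β − sin α) = 51.517961; p = √p² = 7.177601; φ = atan2(cos α − cos β, d − sin α + sin β) = 0.268851 rad; t = (α − φ) mod 2π = 6.016649 rad, q = (φ − β) mod 2π = 3.846207 rad → L = 7.37·(6.016649 + 7.177601 + 3.846207) = 7.37·17.040457 = 125.588168 m
LSR: p² = d² − 2 + 2cos(α−β) + 2d(sin α + sin β) = 43.955874; p = √p² = 6.629923; φ = atan2(−cos α − cos β, d + sin α + sin β) − atan2(−2, p) = 0.279487 rad; t = (φ − α) mod 2π = 0.277172 rad, q = (φ − β) mod 2π = 3.856842 rad → L = 7.37·(0.277172 + 6.629923 + 3.856842) = 7.37·10.763936 = 79.330211 m
RSL: p² = d² − 2 + 2cos(α−β) − 2d(sin α + sin β) = 32.921084; p = √p² = 5.737690; φ = atan2(cos α + cos β, d − sin α − sin β) − atan2(2, p) = -0.320022 rad; t = (α − φ) mod 2π = 0.322337 rad, q = (β − φ) mod 2π = 3.025852 rad → L = 7.37·(0.322337 + 5.737690 + 3.025852) = 7.37·9.085880 = 66.962933 m
RLR: c = (6 − d² + 2cos(α−β) + 2d(sin α − sin β))/8 = -5.439745, |c| > 1 → infeasible
LRL: c = (6 − d² + 2cos(α−β) − 2d(sin α − sin β))/8 = -4.075443, |c| > 1 → infeasible
Shortest: RSL with L = 66.962933 m ≈ 66.9629 m

66.9629 m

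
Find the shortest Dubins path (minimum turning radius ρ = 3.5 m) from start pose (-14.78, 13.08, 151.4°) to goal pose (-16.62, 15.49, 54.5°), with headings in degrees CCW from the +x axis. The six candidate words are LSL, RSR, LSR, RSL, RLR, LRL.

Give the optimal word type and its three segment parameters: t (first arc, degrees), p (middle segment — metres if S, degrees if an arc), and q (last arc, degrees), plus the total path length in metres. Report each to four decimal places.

RLR: t = 63.8407°, p = 337.1226°, q = 10.1819°, L = 25.1154 m

Let ψ = atan2(Δy, Δx) = atan2(2.41, -1.84) = 127.3612° be the start→goal bearing.
Normalize: d = |goal − start| / ρ = 3.032111/3.5 = 0.866318, α = (θ_start − ψ) mod 360° = 24.0388° = 0.419556 rad, β = (θ_goal − ψ) mod 360° = 287.1388° = 5.011517 rad.
Common terms: sin α = 0.407355, cos α = 0.913270, sin β = -0.955594, cos β = 0.294687, cos(α−β) = -0.120137, d² = 0.750506. Work in radians in the unit-radius frame; every candidate has L = ρ·(t + p + q).
LSL: p² = 2 + d² − 2cos(α−β) + 2d(sin α − sin β) = 5.352273; p = √p² = 2.313498; φ = atan2(cos β − cos α, d + sin α − sin β) = -0.270673 rad; t = (φ − α) mod 2π = 5.592956 rad, q = (β − φ) mod 2π = 5.282190 rad → L = 3.5·(5.592956 + 2.313498 + 5.282190) = 3.5·13.188645 = 46.160256 m
RSR: p² = 2 + d² − 2cos(α−β) + 2d(sin β − sin α) = 0.629287; p = √p² = 0.793276; φ = atan2(cos α − cos β, d − sin α + sin β) = 2.247275 rad; t = (α − φ) mod 2π = 4.455466 rad, q = (φ − β) mod 2π = 3.518943 rad → L = 3.5·(4.455466 + 0.793276 + 3.518943) = 3.5·8.767685 = 30.686899 m
LSR: p² = d² − 2 + 2cos(α−β) + 2d(sin α + sin β) = -2.439665 < 0 → infeasible
RSL: p² = d² − 2 + 2cos(α−β) − 2d(sin α + sin β) = -0.539870 < 0 → infeasible
RLR: c = (6 − d² + 2cos(α−β) + 2d(sin α − sin β))/8 = 0.921339; p = 2π − arccos c = 5.883900 rad; φ = atan2(cos α − cos β, d − sin α + sin β) = 2.247275 rad; t = (α − φ + p/2) mod 2π = 1.114231 rad, q = (α − β − t + p) mod 2π = 0.177708 rad → L = 3.5·(1.114231 + 5.883900 + 0.177708) = 3.5·7.175839 = 25.115437 m
LRL: c = (6 − d² + 2cos(α−β) − 2d(sin α − sin β))/8 = 0.330966; p = 2π − arccos c = 5.049716 rad; φ = atan2(cos β − cos α, d + sin α − sin β) = -0.270673 rad; t = (φ − α + p/2) mod 2π = 1.834629 rad, q = (β − α − t + p) mod 2π = 1.523863 rad → L = 3.5·(1.834629 + 5.049716 + 1.523863) = 3.5·8.408208 = 29.428728 m
Shortest: RLR with L = 25.115437 m ≈ 25.1154 m
Convert RLR to answer units (arcs ×180/π): t = 1.114231·180/π = 63.8407°, p = 5.883900·180/π = 337.1226°, q = 0.177708·180/π = 10.1819°, L = 25.1154 m.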